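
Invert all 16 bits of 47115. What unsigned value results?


47115 ^ 65535 = 18420

18420


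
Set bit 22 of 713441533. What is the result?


713441533 | (1 << 22) = 713441533 | 4194304 = 717635837

717635837


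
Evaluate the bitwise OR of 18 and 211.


0b10010 | 0b11010011 = 0b11010011 = 211

211


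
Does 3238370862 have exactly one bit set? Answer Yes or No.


0b11000001000001011001111000101110. Multiple bits set => No

No


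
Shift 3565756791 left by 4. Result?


0b11010100100010010010000101110111 << 4 = 0b110101001000100100100001011101110000 = 57052108656

57052108656


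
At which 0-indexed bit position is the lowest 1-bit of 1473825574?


0b1010111110110001100101100100110. Lowest set bit at position 1

1


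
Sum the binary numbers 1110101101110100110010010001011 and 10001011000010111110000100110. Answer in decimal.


1110101101110100110010010001011 + 10001011000010111110000100110 = 10000111000110111110000010110001 = 2266751153

2266751153


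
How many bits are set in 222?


0b11011110 has 6 set bits

6


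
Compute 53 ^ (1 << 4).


53 ^ (1 << 4) = 53 ^ 16 = 37

37


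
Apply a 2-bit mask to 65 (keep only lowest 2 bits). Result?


65 & 3 = 1

1


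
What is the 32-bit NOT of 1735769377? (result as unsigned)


~0b1100111011101011011110100100001 = 0b10011000100010100100001011011110 = 2559197918 (32-bit unsigned)

2559197918


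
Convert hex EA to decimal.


EA hex = 234 decimal

234


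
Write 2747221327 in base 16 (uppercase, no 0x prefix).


2747221327 = A3BF454F hex

A3BF454F


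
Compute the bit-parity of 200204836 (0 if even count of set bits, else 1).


0b1011111011101110001000100100 has 15 ones => parity 1

1


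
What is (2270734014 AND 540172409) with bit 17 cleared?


Step 1: 2270734014 & 540172409 = 1056824
Step 2: 1056824 & ~(1 << 17) = 1056824

1056824


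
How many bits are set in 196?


0b11000100 has 3 set bits

3


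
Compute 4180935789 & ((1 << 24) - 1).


4180935789 & 16777215 = 3409005

3409005


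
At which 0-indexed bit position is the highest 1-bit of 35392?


0b1000101001000000. Highest set bit at position 15

15


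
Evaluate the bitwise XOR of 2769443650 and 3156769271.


0b10100101000100100101101101000010 ^ 0b10111100001010000111100111110111 = 0b11001001110100010001010110101 = 423240373

423240373


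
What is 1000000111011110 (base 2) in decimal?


1000000111011110 in decimal = 33246

33246


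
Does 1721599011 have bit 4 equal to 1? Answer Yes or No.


0b1100110100111011000010000100011, bit 4 = 0. No

No


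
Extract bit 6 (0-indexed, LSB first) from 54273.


0b1101010000000001, position 6 = 0

0


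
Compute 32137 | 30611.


0b111110110001001 | 0b111011110010011 = 0b111111110011011 = 32667

32667


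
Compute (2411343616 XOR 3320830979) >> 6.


Step 1: 2411343616 ^ 3320830979 = 1247146755
Step 2: 1247146755 >> 6 = 19486668

19486668


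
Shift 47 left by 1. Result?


0b101111 << 1 = 0b1011110 = 94

94


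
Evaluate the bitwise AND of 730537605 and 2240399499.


0b101011100010110001111010000101 & 0b10000101100010011100100010001011 = 0b1100010010000100010000001 = 25757825

25757825


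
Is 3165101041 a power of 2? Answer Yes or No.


0b10111100101001111001101111110001. Multiple bits set => No

No


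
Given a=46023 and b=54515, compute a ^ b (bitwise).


46023 ^ 54515 = 26420

26420


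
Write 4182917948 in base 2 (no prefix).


4182917948 = 11111001010100100100001100111100 in binary

11111001010100100100001100111100


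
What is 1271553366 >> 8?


0b1001011110010100101110101010110 >> 8 = 0b10010111100101001011101 = 4967005

4967005


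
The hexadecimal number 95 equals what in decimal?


95 hex = 149 decimal

149


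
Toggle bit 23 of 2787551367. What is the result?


2787551367 ^ (1 << 23) = 2787551367 ^ 8388608 = 2795939975

2795939975


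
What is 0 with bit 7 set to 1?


0 | (1 << 7) = 0 | 128 = 128

128


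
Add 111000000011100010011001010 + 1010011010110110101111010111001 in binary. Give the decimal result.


111000000011100010011001010 + 1010011010110110101111010111001 = 1011010010111010010001110000011 = 1516053379

1516053379


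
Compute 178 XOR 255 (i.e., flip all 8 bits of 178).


178 ^ 255 = 77

77


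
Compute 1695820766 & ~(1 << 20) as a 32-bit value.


1695820766 & ~(1 << 20) = 1694772190

1694772190


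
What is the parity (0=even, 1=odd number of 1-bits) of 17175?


0b100001100010111 has 7 ones => parity 1

1


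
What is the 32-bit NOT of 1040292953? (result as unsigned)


~0b111110000000011001110001011001 = 0b11000001111111100110001110100110 = 3254674342 (32-bit unsigned)

3254674342


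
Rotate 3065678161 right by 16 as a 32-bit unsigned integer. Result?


Rotate 0b10110110101110101000100101010001 right by 16 (32-bit) = 0b10001001010100011011011010111010 = 2303833786

2303833786


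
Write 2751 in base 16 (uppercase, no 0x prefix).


2751 = ABF hex

ABF


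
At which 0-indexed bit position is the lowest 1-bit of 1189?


0b10010100101. Lowest set bit at position 0

0


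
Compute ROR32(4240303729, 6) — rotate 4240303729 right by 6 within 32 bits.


Rotate 0b11111100101111011110011001110001 right by 6 (32-bit) = 0b11000111111100101111011110011001 = 3354589081

3354589081


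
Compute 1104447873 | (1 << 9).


1104447873 | (1 << 9) = 1104447873 | 512 = 1104448385

1104448385


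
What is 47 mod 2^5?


47 & 31 = 15

15


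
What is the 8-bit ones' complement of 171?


171 ^ 255 = 84

84


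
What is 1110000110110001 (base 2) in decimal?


1110000110110001 in decimal = 57777

57777


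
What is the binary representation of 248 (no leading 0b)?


248 = 11111000 in binary

11111000


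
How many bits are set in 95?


0b1011111 has 6 set bits

6


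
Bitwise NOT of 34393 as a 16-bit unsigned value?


~0b1000011001011001 = 0b111100110100110 = 31142 (16-bit unsigned)

31142


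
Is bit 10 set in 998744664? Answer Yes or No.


0b111011100001111010001001011000, bit 10 = 0. No

No


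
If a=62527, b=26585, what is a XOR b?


62527 ^ 26585 = 37862

37862


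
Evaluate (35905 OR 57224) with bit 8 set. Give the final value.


Step 1: 35905 | 57224 = 57289
Step 2: 57289 | (1 << 8) = 57289 | 256 = 57289

57289


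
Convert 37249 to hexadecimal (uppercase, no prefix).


37249 = 9181 hex

9181


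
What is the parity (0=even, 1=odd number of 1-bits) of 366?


0b101101110 has 6 ones => parity 0

0


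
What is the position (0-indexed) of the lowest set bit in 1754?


0b11011011010. Lowest set bit at position 1

1


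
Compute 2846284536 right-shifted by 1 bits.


0b10101001101001101101101011111000 >> 1 = 0b1010100110100110110110101111100 = 1423142268

1423142268


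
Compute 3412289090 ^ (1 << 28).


3412289090 ^ (1 << 28) = 3412289090 ^ 268435456 = 3680724546

3680724546


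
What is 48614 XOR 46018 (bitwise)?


0b1011110111100110 ^ 0b1011001111000010 = 0b111000100100 = 3620

3620


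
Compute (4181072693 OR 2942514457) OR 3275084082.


Step 1: 4181072693 | 2942514457 = 4286005053
Step 2: 4286005053 | 3275084082 = 4286054207

4286054207


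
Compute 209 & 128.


0b11010001 & 0b10000000 = 0b10000000 = 128

128


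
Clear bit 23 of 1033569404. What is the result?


1033569404 & ~(1 << 23) = 1025180796

1025180796


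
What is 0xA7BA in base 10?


A7BA hex = 42938 decimal

42938


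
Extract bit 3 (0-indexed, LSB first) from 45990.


0b1011001110100110, position 3 = 0

0


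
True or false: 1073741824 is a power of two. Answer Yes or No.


0b1000000000000000000000000000000. Only one bit set => Yes

Yes


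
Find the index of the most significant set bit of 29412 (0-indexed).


0b111001011100100. Highest set bit at position 14

14


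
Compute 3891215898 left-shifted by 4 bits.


0b11100111111011110011111000011010 << 4 = 0b111001111110111100111110000110100000 = 62259454368

62259454368


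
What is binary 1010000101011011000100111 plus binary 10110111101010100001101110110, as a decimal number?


1010000101011011000100111 + 10110111101010100001101110110 = 11000001101111111100110011101 = 406321565

406321565


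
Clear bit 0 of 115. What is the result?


115 & ~(1 << 0) = 114

114


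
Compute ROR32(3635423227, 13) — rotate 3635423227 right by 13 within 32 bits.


Rotate 0b11011000101100000010011111111011 right by 13 (32-bit) = 0b111111110111101100010110000001 = 1071564161

1071564161


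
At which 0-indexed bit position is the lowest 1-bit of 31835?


0b111110001011011. Lowest set bit at position 0

0


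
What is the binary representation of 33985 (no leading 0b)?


33985 = 1000010011000001 in binary

1000010011000001


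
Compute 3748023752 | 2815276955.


0b11011111011001100100110111001000 | 0b10100111110011011011011110011011 = 0b11111111111011111111111111011011 = 4293918683

4293918683


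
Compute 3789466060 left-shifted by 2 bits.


0b11100001110111101010100111001100 << 2 = 0b1110000111011110101010011100110000 = 15157864240

15157864240


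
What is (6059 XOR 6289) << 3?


Step 1: 6059 ^ 6289 = 3898
Step 2: 3898 << 3 = 31184

31184


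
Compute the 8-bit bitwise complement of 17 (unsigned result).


~0b10001 = 0b11101110 = 238 (8-bit unsigned)

238


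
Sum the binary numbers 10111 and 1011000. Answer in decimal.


10111 + 1011000 = 1101111 = 111

111


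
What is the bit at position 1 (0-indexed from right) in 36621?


0b1000111100001101, position 1 = 0

0


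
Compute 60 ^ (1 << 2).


60 ^ (1 << 2) = 60 ^ 4 = 56

56


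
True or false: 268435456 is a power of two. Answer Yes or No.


0b10000000000000000000000000000. Only one bit set => Yes

Yes


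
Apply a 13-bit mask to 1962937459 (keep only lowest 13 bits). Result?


1962937459 & 8191 = 3187

3187


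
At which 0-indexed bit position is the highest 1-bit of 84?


0b1010100. Highest set bit at position 6

6


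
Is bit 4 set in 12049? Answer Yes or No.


0b10111100010001, bit 4 = 1. Yes

Yes


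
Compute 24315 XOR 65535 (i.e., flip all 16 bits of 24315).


24315 ^ 65535 = 41220

41220


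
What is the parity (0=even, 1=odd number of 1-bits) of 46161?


0b1011010001010001 has 7 ones => parity 1

1


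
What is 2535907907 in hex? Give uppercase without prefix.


2535907907 = 9726E243 hex

9726E243


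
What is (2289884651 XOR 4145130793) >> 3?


Step 1: 2289884651 ^ 4145130793 = 2137878722
Step 2: 2137878722 >> 3 = 267234840

267234840


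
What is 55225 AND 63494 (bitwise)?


0b1101011110111001 & 0b1111100000000110 = 0b1101000000000000 = 53248

53248


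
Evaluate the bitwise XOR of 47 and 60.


0b101111 ^ 0b111100 = 0b10011 = 19

19


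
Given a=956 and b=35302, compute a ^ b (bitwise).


956 ^ 35302 = 35418

35418


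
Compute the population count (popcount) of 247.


0b11110111 has 7 set bits

7


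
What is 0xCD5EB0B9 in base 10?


CD5EB0B9 hex = 3445534905 decimal

3445534905


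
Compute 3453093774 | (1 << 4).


3453093774 | (1 << 4) = 3453093774 | 16 = 3453093790

3453093790


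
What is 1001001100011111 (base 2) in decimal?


1001001100011111 in decimal = 37663

37663


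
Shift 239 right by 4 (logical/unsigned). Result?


0b11101111 >> 4 = 0b1110 = 14

14


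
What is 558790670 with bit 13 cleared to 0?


558790670 & ~(1 << 13) = 558782478

558782478


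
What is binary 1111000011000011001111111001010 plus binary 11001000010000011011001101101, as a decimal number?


1111000011000011001111111001010 + 11001000010000011011001101101 = 10010001011010011101011000110111 = 2439632439

2439632439


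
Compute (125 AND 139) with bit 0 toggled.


Step 1: 125 & 139 = 9
Step 2: 9 ^ (1 << 0) = 9 ^ 1 = 8

8


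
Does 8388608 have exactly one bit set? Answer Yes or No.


0b100000000000000000000000. Only one bit set => Yes

Yes


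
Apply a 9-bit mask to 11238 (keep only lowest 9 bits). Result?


11238 & 511 = 486

486


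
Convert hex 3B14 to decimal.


3B14 hex = 15124 decimal

15124


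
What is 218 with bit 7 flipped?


218 ^ (1 << 7) = 218 ^ 128 = 90

90


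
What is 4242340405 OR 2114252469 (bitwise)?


0b11111100110111001111101000110101 | 0b1111110000001001110111010110101 = 0b11111110110111001111111010110101 = 4275895989

4275895989


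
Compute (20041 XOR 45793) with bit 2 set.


Step 1: 20041 ^ 45793 = 64680
Step 2: 64680 | (1 << 2) = 64680 | 4 = 64684

64684


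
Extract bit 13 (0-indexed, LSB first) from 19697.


0b100110011110001, position 13 = 0

0


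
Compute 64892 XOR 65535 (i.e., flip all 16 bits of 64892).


64892 ^ 65535 = 643

643


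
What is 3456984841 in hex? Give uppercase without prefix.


3456984841 = CE0D6709 hex

CE0D6709


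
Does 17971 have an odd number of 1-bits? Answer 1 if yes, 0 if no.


0b100011000110011 has 7 ones => parity 1

1


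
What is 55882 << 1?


0b1101101001001010 << 1 = 0b11011010010010100 = 111764

111764


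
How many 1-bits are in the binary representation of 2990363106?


0b10110010001111010101000111100010 has 16 set bits

16


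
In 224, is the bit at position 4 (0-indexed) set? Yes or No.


0b11100000, bit 4 = 0. No

No


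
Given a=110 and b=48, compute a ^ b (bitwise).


110 ^ 48 = 94

94


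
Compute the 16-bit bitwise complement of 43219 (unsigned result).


~0b1010100011010011 = 0b101011100101100 = 22316 (16-bit unsigned)

22316


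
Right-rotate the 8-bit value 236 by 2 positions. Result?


Rotate 0b11101100 right by 2 (8-bit) = 0b111011 = 59

59


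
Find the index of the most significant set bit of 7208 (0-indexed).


0b1110000101000. Highest set bit at position 12

12


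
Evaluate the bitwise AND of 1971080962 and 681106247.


0b1110101011111000100111100000010 & 0b101000100110001101101101000111 = 0b100000000110000100101100000010 = 538462978

538462978


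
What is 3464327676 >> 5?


0b11001110011111010111000111111100 >> 5 = 0b110011100111110101110001111 = 108260239

108260239


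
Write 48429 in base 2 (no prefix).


48429 = 1011110100101101 in binary

1011110100101101


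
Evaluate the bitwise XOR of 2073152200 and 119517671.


0b1111011100100011100101011001000 ^ 0b111000111111011000111100111 = 0b1111100100011100111101100101111 = 2089712431

2089712431


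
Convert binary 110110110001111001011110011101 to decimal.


110110110001111001011110011101 in decimal = 919050141

919050141


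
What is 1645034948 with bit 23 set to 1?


1645034948 | (1 << 23) = 1645034948 | 8388608 = 1653423556

1653423556


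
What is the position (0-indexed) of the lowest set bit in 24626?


0b110000000110010. Lowest set bit at position 1

1


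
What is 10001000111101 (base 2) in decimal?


10001000111101 in decimal = 8765

8765


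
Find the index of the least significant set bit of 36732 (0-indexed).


0b1000111101111100. Lowest set bit at position 2

2


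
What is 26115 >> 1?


0b110011000000011 >> 1 = 0b11001100000001 = 13057

13057


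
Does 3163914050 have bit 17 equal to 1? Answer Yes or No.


0b10111100100101010111111101000010, bit 17 = 0. No

No


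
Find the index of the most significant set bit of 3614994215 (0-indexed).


0b11010111011110000110111100100111. Highest set bit at position 31

31


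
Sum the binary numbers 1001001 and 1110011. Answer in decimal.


1001001 + 1110011 = 10111100 = 188

188


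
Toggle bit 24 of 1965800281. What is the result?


1965800281 ^ (1 << 24) = 1965800281 ^ 16777216 = 1949023065

1949023065


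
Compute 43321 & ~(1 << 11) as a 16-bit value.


43321 & ~(1 << 11) = 41273

41273


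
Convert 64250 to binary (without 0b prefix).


64250 = 1111101011111010 in binary

1111101011111010


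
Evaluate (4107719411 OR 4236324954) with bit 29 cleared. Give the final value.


Step 1: 4107719411 | 4236324954 = 4242010875
Step 2: 4242010875 & ~(1 << 29) = 3705139963

3705139963


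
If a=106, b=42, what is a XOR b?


106 ^ 42 = 64

64


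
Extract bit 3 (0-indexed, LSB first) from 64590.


0b1111110001001110, position 3 = 1

1


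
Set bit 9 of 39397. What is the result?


39397 | (1 << 9) = 39397 | 512 = 39909

39909


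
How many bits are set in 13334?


0b11010000010110 has 6 set bits

6


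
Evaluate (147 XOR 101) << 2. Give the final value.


Step 1: 147 ^ 101 = 246
Step 2: 246 << 2 = 984

984


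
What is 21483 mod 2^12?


21483 & 4095 = 1003

1003


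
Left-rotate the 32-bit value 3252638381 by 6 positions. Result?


Rotate 0b11000001110111110101001010101101 left by 6 (32-bit) = 0b1110111110101001010101101110000 = 2010426224

2010426224


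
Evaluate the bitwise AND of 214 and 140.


0b11010110 & 0b10001100 = 0b10000100 = 132

132


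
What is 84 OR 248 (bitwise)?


0b1010100 | 0b11111000 = 0b11111100 = 252

252


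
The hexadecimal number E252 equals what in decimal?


E252 hex = 57938 decimal

57938


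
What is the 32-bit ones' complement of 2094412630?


2094412630 ^ 4294967295 = 2200554665

2200554665


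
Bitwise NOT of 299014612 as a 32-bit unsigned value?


~0b10001110100101001100111010100 = 0b11101110001011010110011000101011 = 3995952683 (32-bit unsigned)

3995952683


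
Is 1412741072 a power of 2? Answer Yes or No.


0b1010100001101001011011111010000. Multiple bits set => No

No


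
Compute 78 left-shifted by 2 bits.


0b1001110 << 2 = 0b100111000 = 312

312


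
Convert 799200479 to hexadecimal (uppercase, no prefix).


799200479 = 2FA2D4DF hex

2FA2D4DF


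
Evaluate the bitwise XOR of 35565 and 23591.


0b1000101011101101 ^ 0b101110000100111 = 0b1101011011001010 = 54986

54986


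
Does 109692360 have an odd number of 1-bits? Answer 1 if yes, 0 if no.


0b110100010011100010111001000 has 12 ones => parity 0

0


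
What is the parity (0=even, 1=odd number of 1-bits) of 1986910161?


0b1110110011011011101011111010001 has 20 ones => parity 0

0


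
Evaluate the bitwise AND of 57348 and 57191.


0b1110000000000100 & 0b1101111101100111 = 0b1100000000000100 = 49156

49156


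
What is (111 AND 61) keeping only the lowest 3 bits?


Step 1: 111 & 61 = 45
Step 2: 45 & 7 = 5

5


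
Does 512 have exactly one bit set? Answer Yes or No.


0b1000000000. Only one bit set => Yes

Yes


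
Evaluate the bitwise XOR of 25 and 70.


0b11001 ^ 0b1000110 = 0b1011111 = 95

95


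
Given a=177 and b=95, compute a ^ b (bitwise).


177 ^ 95 = 238

238


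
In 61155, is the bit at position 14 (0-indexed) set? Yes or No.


0b1110111011100011, bit 14 = 1. Yes

Yes


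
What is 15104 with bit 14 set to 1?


15104 | (1 << 14) = 15104 | 16384 = 31488

31488


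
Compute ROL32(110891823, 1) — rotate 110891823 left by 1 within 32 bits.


Rotate 0b110100111000001001100101111 left by 1 (32-bit) = 0b1101001110000010011001011110 = 221783646

221783646


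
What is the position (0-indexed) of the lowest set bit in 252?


0b11111100. Lowest set bit at position 2

2


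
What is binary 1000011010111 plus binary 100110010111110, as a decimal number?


1000011010111 + 100110010111110 = 101110110010101 = 23957

23957


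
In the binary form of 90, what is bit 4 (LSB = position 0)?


0b1011010, position 4 = 1

1


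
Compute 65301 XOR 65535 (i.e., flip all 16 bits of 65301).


65301 ^ 65535 = 234

234


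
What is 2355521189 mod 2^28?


2355521189 & 268435455 = 208037541

208037541


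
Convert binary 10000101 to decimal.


10000101 in decimal = 133

133


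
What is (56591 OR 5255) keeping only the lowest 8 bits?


Step 1: 56591 | 5255 = 56719
Step 2: 56719 & 255 = 143

143


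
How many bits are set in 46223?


0b1011010010001111 has 9 set bits

9


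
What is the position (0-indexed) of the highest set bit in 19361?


0b100101110100001. Highest set bit at position 14

14


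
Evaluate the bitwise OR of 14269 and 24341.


0b11011110111101 | 0b101111100010101 = 0b111111110111101 = 32701

32701


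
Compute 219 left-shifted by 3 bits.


0b11011011 << 3 = 0b11011011000 = 1752

1752


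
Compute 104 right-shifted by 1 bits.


0b1101000 >> 1 = 0b110100 = 52

52


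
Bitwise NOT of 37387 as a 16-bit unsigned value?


~0b1001001000001011 = 0b110110111110100 = 28148 (16-bit unsigned)

28148


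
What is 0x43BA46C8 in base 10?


43BA46C8 hex = 1136281288 decimal

1136281288


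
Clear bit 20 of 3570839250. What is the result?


3570839250 & ~(1 << 20) = 3569790674

3569790674


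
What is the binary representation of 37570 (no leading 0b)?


37570 = 1001001011000010 in binary

1001001011000010


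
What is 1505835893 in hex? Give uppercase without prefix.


1505835893 = 59C13B75 hex

59C13B75


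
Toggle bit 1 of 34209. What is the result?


34209 ^ (1 << 1) = 34209 ^ 2 = 34211

34211


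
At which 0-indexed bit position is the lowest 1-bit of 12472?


0b11000010111000. Lowest set bit at position 3

3


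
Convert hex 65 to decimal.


65 hex = 101 decimal

101


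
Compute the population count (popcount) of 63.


0b111111 has 6 set bits

6


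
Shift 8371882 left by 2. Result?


0b11111111011111010101010 << 2 = 0b1111111101111101010101000 = 33487528

33487528


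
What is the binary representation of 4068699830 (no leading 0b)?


4068699830 = 11110010100000110110111010110110 in binary

11110010100000110110111010110110


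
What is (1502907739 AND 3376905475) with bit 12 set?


Step 1: 1502907739 & 3376905475 = 1225002243
Step 2: 1225002243 | (1 << 12) = 1225002243 | 4096 = 1225006339

1225006339


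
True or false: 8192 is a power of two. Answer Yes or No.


0b10000000000000. Only one bit set => Yes

Yes


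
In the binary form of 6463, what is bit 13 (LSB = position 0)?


0b1100100111111, position 13 = 0

0


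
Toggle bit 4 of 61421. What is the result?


61421 ^ (1 << 4) = 61421 ^ 16 = 61437

61437


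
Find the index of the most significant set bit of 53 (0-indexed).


0b110101. Highest set bit at position 5

5


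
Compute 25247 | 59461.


0b110001010011111 | 0b1110100001000101 = 0b1110101011011111 = 60127

60127


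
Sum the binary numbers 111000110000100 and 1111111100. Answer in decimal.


111000110000100 + 1111111100 = 111010110000000 = 30080

30080


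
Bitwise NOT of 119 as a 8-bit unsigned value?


~0b1110111 = 0b10001000 = 136 (8-bit unsigned)

136


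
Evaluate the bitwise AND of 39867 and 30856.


0b1001101110111011 & 0b111100010001000 = 0b1100010001000 = 6280

6280


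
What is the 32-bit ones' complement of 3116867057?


3116867057 ^ 4294967295 = 1178100238

1178100238


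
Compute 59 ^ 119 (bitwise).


0b111011 ^ 0b1110111 = 0b1001100 = 76

76


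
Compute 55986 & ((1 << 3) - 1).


55986 & 7 = 2

2


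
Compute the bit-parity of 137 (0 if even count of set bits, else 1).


0b10001001 has 3 ones => parity 1

1


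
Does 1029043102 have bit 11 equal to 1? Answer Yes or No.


0b111101010101011111001110011110, bit 11 = 0. No

No


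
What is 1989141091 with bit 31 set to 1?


1989141091 | (1 << 31) = 1989141091 | 2147483648 = 4136624739

4136624739


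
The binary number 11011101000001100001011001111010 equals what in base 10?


11011101000001100001011001111010 in decimal = 3708163706

3708163706


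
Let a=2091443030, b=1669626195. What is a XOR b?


2091443030 ^ 1669626195 = 523016709

523016709


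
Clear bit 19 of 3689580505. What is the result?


3689580505 & ~(1 << 19) = 3689056217

3689056217


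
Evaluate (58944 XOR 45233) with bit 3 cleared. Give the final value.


Step 1: 58944 ^ 45233 = 22257
Step 2: 22257 & ~(1 << 3) = 22257

22257


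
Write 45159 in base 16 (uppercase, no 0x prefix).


45159 = B067 hex

B067


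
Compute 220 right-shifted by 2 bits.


0b11011100 >> 2 = 0b110111 = 55

55


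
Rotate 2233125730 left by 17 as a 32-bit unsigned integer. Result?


Rotate 0b10000101000110101100101101100010 left by 17 (32-bit) = 0b10010110110001010000101000110101 = 2529495605

2529495605


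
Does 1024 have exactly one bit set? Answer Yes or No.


0b10000000000. Only one bit set => Yes

Yes


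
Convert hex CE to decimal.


CE hex = 206 decimal

206


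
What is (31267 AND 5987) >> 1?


Step 1: 31267 & 5987 = 4643
Step 2: 4643 >> 1 = 2321

2321


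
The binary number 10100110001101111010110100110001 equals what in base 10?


10100110001101111010110100110001 in decimal = 2788666673

2788666673


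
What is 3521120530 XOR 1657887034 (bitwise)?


0b11010001111000000000100100010010 ^ 0b1100010110100010101100100111010 = 0b10110011001100010101000000101000 = 3006353448

3006353448


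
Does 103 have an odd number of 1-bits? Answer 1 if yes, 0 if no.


0b1100111 has 5 ones => parity 1

1


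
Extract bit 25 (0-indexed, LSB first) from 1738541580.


0b1100111101000000000101000001100, position 25 = 1

1


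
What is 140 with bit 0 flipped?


140 ^ (1 << 0) = 140 ^ 1 = 141

141


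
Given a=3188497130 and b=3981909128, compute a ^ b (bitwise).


3188497130 ^ 3981909128 = 1398507106

1398507106


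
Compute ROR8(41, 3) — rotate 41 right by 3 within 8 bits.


Rotate 0b101001 right by 3 (8-bit) = 0b100101 = 37

37


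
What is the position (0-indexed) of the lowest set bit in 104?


0b1101000. Lowest set bit at position 3

3


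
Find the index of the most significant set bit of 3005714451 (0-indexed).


0b10110011001001111001000000010011. Highest set bit at position 31

31


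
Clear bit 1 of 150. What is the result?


150 & ~(1 << 1) = 148

148


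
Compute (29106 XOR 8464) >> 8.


Step 1: 29106 ^ 8464 = 20642
Step 2: 20642 >> 8 = 80

80


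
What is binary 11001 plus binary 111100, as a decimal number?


11001 + 111100 = 1010101 = 85

85


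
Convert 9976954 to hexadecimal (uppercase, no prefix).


9976954 = 983C7A hex

983C7A


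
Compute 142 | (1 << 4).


142 | (1 << 4) = 142 | 16 = 158

158


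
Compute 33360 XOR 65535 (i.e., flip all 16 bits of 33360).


33360 ^ 65535 = 32175

32175


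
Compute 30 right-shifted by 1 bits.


0b11110 >> 1 = 0b1111 = 15

15


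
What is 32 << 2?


0b100000 << 2 = 0b10000000 = 128

128


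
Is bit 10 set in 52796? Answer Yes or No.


0b1100111000111100, bit 10 = 1. Yes

Yes


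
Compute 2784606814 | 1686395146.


0b10100101111110011011101001011110 | 0b1100100100001000101100100001010 = 0b11100101111111011111101101011110 = 3858627422

3858627422


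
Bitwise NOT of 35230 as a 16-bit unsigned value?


~0b1000100110011110 = 0b111011001100001 = 30305 (16-bit unsigned)

30305


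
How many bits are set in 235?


0b11101011 has 6 set bits

6


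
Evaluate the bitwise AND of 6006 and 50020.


0b1011101110110 & 0b1100001101100100 = 0b1101100100 = 868

868


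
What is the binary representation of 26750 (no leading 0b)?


26750 = 110100001111110 in binary

110100001111110


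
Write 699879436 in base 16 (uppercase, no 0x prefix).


699879436 = 29B7500C hex

29B7500C


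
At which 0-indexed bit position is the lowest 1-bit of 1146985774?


0b1000100010111011001110100101110. Lowest set bit at position 1

1


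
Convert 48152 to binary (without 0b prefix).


48152 = 1011110000011000 in binary

1011110000011000


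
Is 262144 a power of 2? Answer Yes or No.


0b1000000000000000000. Only one bit set => Yes

Yes


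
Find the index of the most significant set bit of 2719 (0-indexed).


0b101010011111. Highest set bit at position 11

11


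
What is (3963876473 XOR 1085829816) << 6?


Step 1: 3963876473 ^ 1085829816 = 2902165185
Step 2: 2902165185 << 6 = 185738571840

185738571840


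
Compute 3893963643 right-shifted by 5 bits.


0b11101000000110010010101101111011 >> 5 = 0b111010000001100100101011011 = 121686363

121686363


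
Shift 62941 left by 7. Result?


0b1111010111011101 << 7 = 0b11110101110111010000000 = 8056448

8056448


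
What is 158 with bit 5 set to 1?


158 | (1 << 5) = 158 | 32 = 190

190


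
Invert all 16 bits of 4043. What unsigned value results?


4043 ^ 65535 = 61492

61492


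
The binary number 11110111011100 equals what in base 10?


11110111011100 in decimal = 15836

15836


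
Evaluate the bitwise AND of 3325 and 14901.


0b110011111101 & 0b11101000110101 = 0b100000110101 = 2101

2101


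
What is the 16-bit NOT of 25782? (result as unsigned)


~0b110010010110110 = 0b1001101101001001 = 39753 (16-bit unsigned)

39753


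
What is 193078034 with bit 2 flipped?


193078034 ^ (1 << 2) = 193078034 ^ 4 = 193078038

193078038


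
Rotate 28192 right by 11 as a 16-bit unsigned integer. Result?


Rotate 0b110111000100000 right by 11 (16-bit) = 0b1100010000001101 = 50189

50189


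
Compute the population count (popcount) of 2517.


0b100111010101 has 7 set bits

7


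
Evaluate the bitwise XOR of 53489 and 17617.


0b1101000011110001 ^ 0b100010011010001 = 0b1001010000100000 = 37920

37920


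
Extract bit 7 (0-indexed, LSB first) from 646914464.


0b100110100011110010000110100000, position 7 = 1

1


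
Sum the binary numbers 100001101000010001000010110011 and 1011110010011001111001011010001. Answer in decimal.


100001101000010001000010110011 + 1011110010011001111001011010001 = 1111111111011100000001110000100 = 2146304900

2146304900


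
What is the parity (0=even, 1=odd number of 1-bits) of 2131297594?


0b1111111000010010000010100111010 has 15 ones => parity 1

1


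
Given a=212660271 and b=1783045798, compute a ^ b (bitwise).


212660271 ^ 1783045798 = 1726738057

1726738057


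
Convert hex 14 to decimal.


14 hex = 20 decimal

20


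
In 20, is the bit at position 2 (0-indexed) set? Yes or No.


0b10100, bit 2 = 1. Yes

Yes


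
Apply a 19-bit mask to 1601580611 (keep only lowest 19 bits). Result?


1601580611 & 524287 = 405059

405059


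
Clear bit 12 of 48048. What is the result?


48048 & ~(1 << 12) = 43952

43952


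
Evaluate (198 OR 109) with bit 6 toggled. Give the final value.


Step 1: 198 | 109 = 239
Step 2: 239 ^ (1 << 6) = 239 ^ 64 = 175

175


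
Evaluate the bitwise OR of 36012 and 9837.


0b1000110010101100 | 0b10011001101101 = 0b1010111011101101 = 44781

44781


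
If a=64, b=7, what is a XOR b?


64 ^ 7 = 71

71


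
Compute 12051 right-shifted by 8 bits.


0b10111100010011 >> 8 = 0b101111 = 47

47


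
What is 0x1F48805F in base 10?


1F48805F hex = 524845151 decimal

524845151


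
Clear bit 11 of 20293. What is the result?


20293 & ~(1 << 11) = 18245

18245


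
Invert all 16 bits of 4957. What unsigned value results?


4957 ^ 65535 = 60578

60578


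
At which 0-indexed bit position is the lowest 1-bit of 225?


0b11100001. Lowest set bit at position 0

0


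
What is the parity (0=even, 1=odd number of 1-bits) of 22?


0b10110 has 3 ones => parity 1

1


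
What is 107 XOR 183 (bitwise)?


0b1101011 ^ 0b10110111 = 0b11011100 = 220

220


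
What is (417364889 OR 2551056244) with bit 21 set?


Step 1: 417364889 | 2551056244 = 2565767165
Step 2: 2565767165 | (1 << 21) = 2565767165 | 2097152 = 2565767165

2565767165


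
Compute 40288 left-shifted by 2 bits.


0b1001110101100000 << 2 = 0b100111010110000000 = 161152

161152


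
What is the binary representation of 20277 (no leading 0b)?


20277 = 100111100110101 in binary

100111100110101


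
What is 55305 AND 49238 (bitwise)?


0b1101100000001001 & 0b1100000001010110 = 0b1100000000000000 = 49152

49152


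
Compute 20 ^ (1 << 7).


20 ^ (1 << 7) = 20 ^ 128 = 148

148


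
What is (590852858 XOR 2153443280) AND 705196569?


Step 1: 590852858 ^ 2153443280 = 2741853482
Step 2: 2741853482 & 705196569 = 570970120

570970120


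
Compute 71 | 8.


0b1000111 | 0b1000 = 0b1001111 = 79

79


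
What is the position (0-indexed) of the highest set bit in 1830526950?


0b1101101000110111001111111100110. Highest set bit at position 30

30


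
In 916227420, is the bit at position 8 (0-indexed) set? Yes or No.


0b110110100111001000010101011100, bit 8 = 1. Yes

Yes


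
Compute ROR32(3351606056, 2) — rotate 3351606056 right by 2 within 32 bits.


Rotate 0b11000111110001010111001100101000 right by 2 (32-bit) = 0b110001111100010101110011001010 = 837901514

837901514


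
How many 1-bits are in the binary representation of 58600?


0b1110010011101000 has 8 set bits

8


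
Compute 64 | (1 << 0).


64 | (1 << 0) = 64 | 1 = 65

65


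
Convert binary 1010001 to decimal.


1010001 in decimal = 81

81


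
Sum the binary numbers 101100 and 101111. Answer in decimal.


101100 + 101111 = 1011011 = 91

91


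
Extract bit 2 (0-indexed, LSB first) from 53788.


0b1101001000011100, position 2 = 1

1


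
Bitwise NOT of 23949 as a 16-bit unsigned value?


~0b101110110001101 = 0b1010001001110010 = 41586 (16-bit unsigned)

41586


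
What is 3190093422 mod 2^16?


3190093422 & 65535 = 63086

63086


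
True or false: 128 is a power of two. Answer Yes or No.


0b10000000. Only one bit set => Yes

Yes


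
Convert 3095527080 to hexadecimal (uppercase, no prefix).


3095527080 = B881FEA8 hex

B881FEA8


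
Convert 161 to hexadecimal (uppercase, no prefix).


161 = A1 hex

A1


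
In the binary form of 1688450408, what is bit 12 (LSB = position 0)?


0b1100100101000111011010101101000, position 12 = 1

1


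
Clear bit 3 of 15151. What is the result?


15151 & ~(1 << 3) = 15143

15143


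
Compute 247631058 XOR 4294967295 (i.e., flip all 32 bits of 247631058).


247631058 ^ 4294967295 = 4047336237

4047336237


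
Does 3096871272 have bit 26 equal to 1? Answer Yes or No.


0b10111000100101101000000101101000, bit 26 = 0. No

No


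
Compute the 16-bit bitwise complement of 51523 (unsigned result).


~0b1100100101000011 = 0b11011010111100 = 14012 (16-bit unsigned)

14012


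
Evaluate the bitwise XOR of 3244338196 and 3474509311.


0b11000001011000001010110000010100 ^ 0b11001111000110001100110111111111 = 0b1110011110000110000111101011 = 242770411

242770411


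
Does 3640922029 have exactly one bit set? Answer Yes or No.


0b11011001000001000000111110101101. Multiple bits set => No

No


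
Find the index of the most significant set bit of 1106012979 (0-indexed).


0b1000001111011000110101100110011. Highest set bit at position 30

30


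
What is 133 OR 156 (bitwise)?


0b10000101 | 0b10011100 = 0b10011101 = 157

157


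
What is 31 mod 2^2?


31 & 3 = 3

3


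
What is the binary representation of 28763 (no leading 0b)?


28763 = 111000001011011 in binary

111000001011011


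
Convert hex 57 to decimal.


57 hex = 87 decimal

87


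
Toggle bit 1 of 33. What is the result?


33 ^ (1 << 1) = 33 ^ 2 = 35

35


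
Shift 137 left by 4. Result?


0b10001001 << 4 = 0b100010010000 = 2192

2192


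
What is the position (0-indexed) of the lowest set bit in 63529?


0b1111100000101001. Lowest set bit at position 0

0


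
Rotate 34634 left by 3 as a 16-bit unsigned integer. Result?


Rotate 0b1000011101001010 left by 3 (16-bit) = 0b11101001010100 = 14932

14932


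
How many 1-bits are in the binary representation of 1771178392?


0b1101001100100100000100110011000 has 12 set bits

12


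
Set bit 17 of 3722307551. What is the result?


3722307551 | (1 << 17) = 3722307551 | 131072 = 3722438623

3722438623


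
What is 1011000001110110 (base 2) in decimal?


1011000001110110 in decimal = 45174

45174


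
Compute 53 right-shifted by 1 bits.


0b110101 >> 1 = 0b11010 = 26

26


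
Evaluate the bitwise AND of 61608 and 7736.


0b1111000010101000 & 0b1111000111000 = 0b1000000101000 = 4136

4136


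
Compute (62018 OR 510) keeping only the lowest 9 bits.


Step 1: 62018 | 510 = 62462
Step 2: 62462 & 511 = 510

510


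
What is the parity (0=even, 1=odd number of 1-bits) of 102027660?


0b110000101001101000110001100 has 11 ones => parity 1

1


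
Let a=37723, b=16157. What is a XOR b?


37723 ^ 16157 = 44102

44102


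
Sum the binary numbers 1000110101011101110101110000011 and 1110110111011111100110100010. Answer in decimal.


1000110101011101110101110000011 + 1110110111011111100110100010 = 1010101100011001110010100100101 = 1435297061

1435297061


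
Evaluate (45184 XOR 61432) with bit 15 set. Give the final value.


Step 1: 45184 ^ 61432 = 24440
Step 2: 24440 | (1 << 15) = 24440 | 32768 = 57208

57208


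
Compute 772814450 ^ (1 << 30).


772814450 ^ (1 << 30) = 772814450 ^ 1073741824 = 1846556274

1846556274


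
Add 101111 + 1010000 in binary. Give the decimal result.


101111 + 1010000 = 1111111 = 127

127


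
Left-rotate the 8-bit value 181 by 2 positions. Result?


Rotate 0b10110101 left by 2 (8-bit) = 0b11010110 = 214

214


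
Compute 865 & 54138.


0b1101100001 & 0b1101001101111010 = 0b1101100000 = 864

864


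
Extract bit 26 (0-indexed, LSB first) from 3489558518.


0b11001111111111100110111111110110, position 26 = 1

1


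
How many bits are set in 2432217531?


0b10010000111110001011000110111011 has 17 set bits

17


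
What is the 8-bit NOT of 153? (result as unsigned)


~0b10011001 = 0b1100110 = 102 (8-bit unsigned)

102


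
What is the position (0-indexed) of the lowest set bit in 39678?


0b1001101011111110. Lowest set bit at position 1

1


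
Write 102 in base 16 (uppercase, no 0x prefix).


102 = 66 hex

66


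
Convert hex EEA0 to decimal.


EEA0 hex = 61088 decimal

61088


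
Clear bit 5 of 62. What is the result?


62 & ~(1 << 5) = 30

30


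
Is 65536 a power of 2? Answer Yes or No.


0b10000000000000000. Only one bit set => Yes

Yes


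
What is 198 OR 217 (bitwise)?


0b11000110 | 0b11011001 = 0b11011111 = 223

223


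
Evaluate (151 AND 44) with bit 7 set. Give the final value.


Step 1: 151 & 44 = 4
Step 2: 4 | (1 << 7) = 4 | 128 = 132

132


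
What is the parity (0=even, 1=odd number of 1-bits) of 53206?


0b1100111111010110 has 11 ones => parity 1

1


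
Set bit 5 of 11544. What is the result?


11544 | (1 << 5) = 11544 | 32 = 11576

11576


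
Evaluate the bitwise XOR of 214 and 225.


0b11010110 ^ 0b11100001 = 0b110111 = 55

55


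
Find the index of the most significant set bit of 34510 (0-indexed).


0b1000011011001110. Highest set bit at position 15

15
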